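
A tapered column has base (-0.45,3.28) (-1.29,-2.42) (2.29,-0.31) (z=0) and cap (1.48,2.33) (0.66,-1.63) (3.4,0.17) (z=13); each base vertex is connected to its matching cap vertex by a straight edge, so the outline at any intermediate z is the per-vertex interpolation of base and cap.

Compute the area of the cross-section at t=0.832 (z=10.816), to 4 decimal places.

Area at t=0.832: 5.3633

Cross-section at t=0.832: each vertex is (1-t)·p0[i] + t·p1[i].
  v1: (1-0.832)·(-0.45,3.28) + 0.832·(1.48,2.33) = (1.1558,2.4896)
  v2: (1-0.832)·(-1.29,-2.42) + 0.832·(0.66,-1.63) = (0.3324,-1.7627)
  v3: (1-0.832)·(2.29,-0.31) + 0.832·(3.4,0.17) = (3.2135,0.0894)
Shoelace sum Σ(x_i·y_{i+1} − x_{i+1}·y_i):
  i=1: 1.1558·-1.7627 − 0.3324·2.4896 = -2.8648 (running -2.8648)
  i=2: 0.3324·0.0894 − 3.2135·-1.7627 = +5.6942 (running +2.8294)
  i=3: 3.2135·2.4896 − 1.1558·0.0894 = +7.8971 (running +10.7265)
Area = |Σ|/2 = |10.7265|/2 = 5.3633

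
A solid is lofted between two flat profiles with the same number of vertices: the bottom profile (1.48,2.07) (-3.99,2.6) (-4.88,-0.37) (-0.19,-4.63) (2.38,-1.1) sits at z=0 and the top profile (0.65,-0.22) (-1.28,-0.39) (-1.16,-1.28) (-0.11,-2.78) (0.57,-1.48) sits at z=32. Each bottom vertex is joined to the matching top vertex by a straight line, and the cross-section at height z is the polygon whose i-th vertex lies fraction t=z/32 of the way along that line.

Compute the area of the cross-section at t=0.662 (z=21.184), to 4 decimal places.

Area at t=0.662: 9.8252

Cross-section at t=0.662: each vertex is (1-t)·p0[i] + t·p1[i].
  v1: (1-0.662)·(1.48,2.07) + 0.662·(0.65,-0.22) = (0.9305,0.5540)
  v2: (1-0.662)·(-3.99,2.6) + 0.662·(-1.28,-0.39) = (-2.1960,0.6206)
  v3: (1-0.662)·(-4.88,-0.37) + 0.662·(-1.16,-1.28) = (-2.4174,-0.9724)
  v4: (1-0.662)·(-0.19,-4.63) + 0.662·(-0.11,-2.78) = (-0.1370,-3.4053)
  v5: (1-0.662)·(2.38,-1.1) + 0.662·(0.57,-1.48) = (1.1818,-1.3516)
Shoelace sum Σ(x_i·y_{i+1} − x_{i+1}·y_i):
  i=1: 0.9305·0.6206 − -2.1960·0.5540 = +1.7941 (running +1.7941)
  i=2: -2.1960·-0.9724 − -2.4174·0.6206 = +3.6357 (running +5.4298)
  i=3: -2.4174·-3.4053 − -0.1370·-0.9724 = +8.0986 (running +13.5284)
  i=4: -0.1370·-1.3516 − 1.1818·-3.4053 = +4.2095 (running +17.7379)
  i=5: 1.1818·0.5540 − 0.9305·-1.3516 = +1.9124 (running +19.6503)
Area = |Σ|/2 = |19.6503|/2 = 9.8252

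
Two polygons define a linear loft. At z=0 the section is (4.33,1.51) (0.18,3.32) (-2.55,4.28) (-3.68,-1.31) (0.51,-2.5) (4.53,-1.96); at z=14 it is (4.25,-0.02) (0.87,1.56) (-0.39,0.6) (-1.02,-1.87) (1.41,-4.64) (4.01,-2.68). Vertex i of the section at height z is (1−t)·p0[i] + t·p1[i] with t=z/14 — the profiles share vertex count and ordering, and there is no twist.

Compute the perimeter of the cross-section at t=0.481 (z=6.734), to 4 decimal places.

Cross-section at t=0.481: each vertex is (1-t)·p0[i] + t·p1[i].
  v1: (1-0.481)·(4.33,1.51) + 0.481·(4.25,-0.02) = (4.2915,0.7741)
  v2: (1-0.481)·(0.18,3.32) + 0.481·(0.87,1.56) = (0.5119,2.4734)
  v3: (1-0.481)·(-2.55,4.28) + 0.481·(-0.39,0.6) = (-1.5110,2.5099)
  v4: (1-0.481)·(-3.68,-1.31) + 0.481·(-1.02,-1.87) = (-2.4005,-1.5794)
  v5: (1-0.481)·(0.51,-2.5) + 0.481·(1.41,-4.64) = (0.9429,-3.5293)
  v6: (1-0.481)·(4.53,-1.96) + 0.481·(4.01,-2.68) = (4.2799,-2.3063)
Perimeter = Σ |v_{i+1} − v_i|:
  edge 1→2: √(-3.7796² + 1.6994²) = 4.1441 (running 4.1441)
  edge 2→3: √(-2.0229² + 0.0365²) = 2.0233 (running 6.1673)
  edge 3→4: √(-0.8895² + -4.0893²) = 4.1849 (running 10.3523)
  edge 4→5: √(3.3434² + -1.9500²) = 3.8705 (running 14.2228)
  edge 5→6: √(3.3370² + 1.2230²) = 3.5540 (running 17.7768)
  edge 6→1: √(0.0116² + 3.0804²) = 3.0804 (running 20.8572)
Perimeter = 20.8572

Perimeter at t=0.481: 20.8572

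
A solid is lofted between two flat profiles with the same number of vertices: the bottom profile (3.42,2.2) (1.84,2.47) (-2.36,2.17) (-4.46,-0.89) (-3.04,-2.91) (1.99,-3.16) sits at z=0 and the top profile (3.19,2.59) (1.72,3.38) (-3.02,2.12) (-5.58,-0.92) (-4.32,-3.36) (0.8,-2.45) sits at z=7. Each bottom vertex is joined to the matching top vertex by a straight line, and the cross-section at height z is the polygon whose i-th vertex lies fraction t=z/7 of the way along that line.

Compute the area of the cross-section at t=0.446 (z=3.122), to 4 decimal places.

Area at t=0.446: 34.8439

Cross-section at t=0.446: each vertex is (1-t)·p0[i] + t·p1[i].
  v1: (1-0.446)·(3.42,2.2) + 0.446·(3.19,2.59) = (3.3174,2.3739)
  v2: (1-0.446)·(1.84,2.47) + 0.446·(1.72,3.38) = (1.7865,2.8759)
  v3: (1-0.446)·(-2.36,2.17) + 0.446·(-3.02,2.12) = (-2.6544,2.1477)
  v4: (1-0.446)·(-4.46,-0.89) + 0.446·(-5.58,-0.92) = (-4.9595,-0.9034)
  v5: (1-0.446)·(-3.04,-2.91) + 0.446·(-4.32,-3.36) = (-3.6109,-3.1107)
  v6: (1-0.446)·(1.99,-3.16) + 0.446·(0.8,-2.45) = (1.4593,-2.8433)
Shoelace sum Σ(x_i·y_{i+1} − x_{i+1}·y_i):
  i=1: 3.3174·2.8759 − 1.7865·2.3739 = +5.2994 (running +5.2994)
  i=2: 1.7865·2.1477 − -2.6544·2.8759 = +11.4704 (running +16.7698)
  i=3: -2.6544·-0.9034 − -4.9595·2.1477 = +13.0495 (running +29.8193)
  i=4: -4.9595·-3.1107 − -3.6109·-0.9034 = +12.1656 (running +41.9849)
  i=5: -3.6109·-2.8433 − 1.4593·-3.1107 = +14.8063 (running +56.7911)
  i=6: 1.4593·2.3739 − 3.3174·-2.8433 = +12.8967 (running +69.6879)
Area = |Σ|/2 = |69.6879|/2 = 34.8439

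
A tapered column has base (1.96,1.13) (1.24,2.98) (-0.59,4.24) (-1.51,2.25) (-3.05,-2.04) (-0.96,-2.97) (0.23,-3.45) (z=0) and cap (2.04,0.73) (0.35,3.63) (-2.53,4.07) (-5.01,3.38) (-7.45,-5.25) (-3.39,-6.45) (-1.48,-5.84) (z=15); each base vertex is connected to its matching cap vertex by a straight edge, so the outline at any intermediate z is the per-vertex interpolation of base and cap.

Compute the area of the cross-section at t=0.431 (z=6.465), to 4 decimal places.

Cross-section at t=0.431: each vertex is (1-t)·p0[i] + t·p1[i].
  v1: (1-0.431)·(1.96,1.13) + 0.431·(2.04,0.73) = (1.9945,0.9576)
  v2: (1-0.431)·(1.24,2.98) + 0.431·(0.35,3.63) = (0.8564,3.2601)
  v3: (1-0.431)·(-0.59,4.24) + 0.431·(-2.53,4.07) = (-1.4261,4.1667)
  v4: (1-0.431)·(-1.51,2.25) + 0.431·(-5.01,3.38) = (-3.0185,2.7370)
  v5: (1-0.431)·(-3.05,-2.04) + 0.431·(-7.45,-5.25) = (-4.9464,-3.4235)
  v6: (1-0.431)·(-0.96,-2.97) + 0.431·(-3.39,-6.45) = (-2.0073,-4.4699)
  v7: (1-0.431)·(0.23,-3.45) + 0.431·(-1.48,-5.84) = (-0.5070,-4.4801)
Shoelace sum Σ(x_i·y_{i+1} − x_{i+1}·y_i):
  i=1: 1.9945·3.2601 − 0.8564·0.9576 = +5.6822 (running +5.6822)
  i=2: 0.8564·4.1667 − -1.4261·3.2601 = +8.2179 (running +13.9001)
  i=3: -1.4261·2.7370 − -3.0185·4.1667 = +8.6739 (running +22.5740)
  i=4: -3.0185·-3.4235 − -4.9464·2.7370 = +23.8723 (running +46.4463)
  i=5: -4.9464·-4.4699 − -2.0073·-3.4235 = +15.2377 (running +61.6840)
  i=6: -2.0073·-4.4801 − -0.5070·-4.4699 = +6.7267 (running +68.4107)
  i=7: -0.5070·0.9576 − 1.9945·-4.4801 = +8.4499 (running +76.8606)
Area = |Σ|/2 = |76.8606|/2 = 38.4303

Area at t=0.431: 38.4303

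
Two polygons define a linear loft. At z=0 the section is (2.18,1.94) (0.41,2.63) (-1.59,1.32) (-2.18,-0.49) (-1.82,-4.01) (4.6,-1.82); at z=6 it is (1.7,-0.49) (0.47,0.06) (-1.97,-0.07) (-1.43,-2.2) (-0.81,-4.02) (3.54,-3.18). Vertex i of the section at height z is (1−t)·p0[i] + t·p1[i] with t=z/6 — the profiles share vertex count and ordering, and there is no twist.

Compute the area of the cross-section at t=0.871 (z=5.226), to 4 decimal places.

Area at t=0.871: 16.0317

Cross-section at t=0.871: each vertex is (1-t)·p0[i] + t·p1[i].
  v1: (1-0.871)·(2.18,1.94) + 0.871·(1.7,-0.49) = (1.7619,-0.1765)
  v2: (1-0.871)·(0.41,2.63) + 0.871·(0.47,0.06) = (0.4623,0.3915)
  v3: (1-0.871)·(-1.59,1.32) + 0.871·(-1.97,-0.07) = (-1.9210,0.1093)
  v4: (1-0.871)·(-2.18,-0.49) + 0.871·(-1.43,-2.2) = (-1.5268,-1.9794)
  v5: (1-0.871)·(-1.82,-4.01) + 0.871·(-0.81,-4.02) = (-0.9403,-4.0187)
  v6: (1-0.871)·(4.6,-1.82) + 0.871·(3.54,-3.18) = (3.6767,-3.0046)
Shoelace sum Σ(x_i·y_{i+1} − x_{i+1}·y_i):
  i=1: 1.7619·0.3915 − 0.4623·-0.1765 = +0.7714 (running +0.7714)
  i=2: 0.4623·0.1093 − -1.9210·0.3915 = +0.8027 (running +1.5741)
  i=3: -1.9210·-1.9794 − -1.5268·0.1093 = +3.9693 (running +5.5434)
  i=4: -1.5268·-4.0187 − -0.9403·-1.9794 = +4.2743 (running +9.8177)
  i=5: -0.9403·-3.0046 − 3.6767·-4.0187 = +17.6009 (running +27.4186)
  i=6: 3.6767·-0.1765 − 1.7619·-3.0046 = +4.6447 (running +32.0634)
Area = |Σ|/2 = |32.0634|/2 = 16.0317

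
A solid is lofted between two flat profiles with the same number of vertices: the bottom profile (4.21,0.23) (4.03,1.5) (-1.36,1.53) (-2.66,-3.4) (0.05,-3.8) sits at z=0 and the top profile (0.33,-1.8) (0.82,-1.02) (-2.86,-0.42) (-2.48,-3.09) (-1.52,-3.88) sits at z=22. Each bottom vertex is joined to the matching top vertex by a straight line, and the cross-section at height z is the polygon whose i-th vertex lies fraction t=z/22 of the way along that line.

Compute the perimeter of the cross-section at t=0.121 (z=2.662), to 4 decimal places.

Perimeter at t=0.121: 19.1477

Cross-section at t=0.121: each vertex is (1-t)·p0[i] + t·p1[i].
  v1: (1-0.121)·(4.21,0.23) + 0.121·(0.33,-1.8) = (3.7405,-0.0156)
  v2: (1-0.121)·(4.03,1.5) + 0.121·(0.82,-1.02) = (3.6416,1.1951)
  v3: (1-0.121)·(-1.36,1.53) + 0.121·(-2.86,-0.42) = (-1.5415,1.2940)
  v4: (1-0.121)·(-2.66,-3.4) + 0.121·(-2.48,-3.09) = (-2.6382,-3.3625)
  v5: (1-0.121)·(0.05,-3.8) + 0.121·(-1.52,-3.88) = (-0.1400,-3.8097)
Perimeter = Σ |v_{i+1} − v_i|:
  edge 1→2: √(-0.0989² + 1.2107²) = 1.2147 (running 1.2147)
  edge 2→3: √(-5.1831² + 0.0990²) = 5.1840 (running 6.3988)
  edge 3→4: √(-1.0967² + -4.6565²) = 4.7839 (running 11.1827)
  edge 4→5: √(2.4983² + -0.4472²) = 2.5380 (running 13.7207)
  edge 5→1: √(3.8805² + 3.7940²) = 5.4271 (running 19.1477)
Perimeter = 19.1477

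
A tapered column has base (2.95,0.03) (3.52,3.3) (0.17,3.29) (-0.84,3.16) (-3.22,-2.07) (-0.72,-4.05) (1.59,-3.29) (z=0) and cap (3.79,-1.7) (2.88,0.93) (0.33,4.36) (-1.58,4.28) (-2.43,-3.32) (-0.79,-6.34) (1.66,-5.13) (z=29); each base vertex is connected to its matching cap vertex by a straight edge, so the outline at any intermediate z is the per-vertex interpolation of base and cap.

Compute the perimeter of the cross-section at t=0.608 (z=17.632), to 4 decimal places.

Perimeter at t=0.608: 24.5605

Cross-section at t=0.608: each vertex is (1-t)·p0[i] + t·p1[i].
  v1: (1-0.608)·(2.95,0.03) + 0.608·(3.79,-1.7) = (3.4607,-1.0218)
  v2: (1-0.608)·(3.52,3.3) + 0.608·(2.88,0.93) = (3.1309,1.8590)
  v3: (1-0.608)·(0.17,3.29) + 0.608·(0.33,4.36) = (0.2673,3.9406)
  v4: (1-0.608)·(-0.84,3.16) + 0.608·(-1.58,4.28) = (-1.2899,3.8410)
  v5: (1-0.608)·(-3.22,-2.07) + 0.608·(-2.43,-3.32) = (-2.7397,-2.8300)
  v6: (1-0.608)·(-0.72,-4.05) + 0.608·(-0.79,-6.34) = (-0.7626,-5.4423)
  v7: (1-0.608)·(1.59,-3.29) + 0.608·(1.66,-5.13) = (1.6326,-4.4087)
Perimeter = Σ |v_{i+1} − v_i|:
  edge 1→2: √(-0.3298² + 2.8809²) = 2.8997 (running 2.8997)
  edge 2→3: √(-2.8636² + 2.0815²) = 3.5402 (running 6.4399)
  edge 3→4: √(-1.5572² + -0.0996²) = 1.5604 (running 8.0003)
  edge 4→5: √(-1.4498² + -6.6710²) = 6.8267 (running 14.8269)
  edge 5→6: √(1.9771² + -2.6123²) = 3.2762 (running 18.1031)
  edge 6→7: √(2.3951² + 1.0336²) = 2.6086 (running 20.7117)
  edge 7→1: √(1.8282² + 3.3869²) = 3.8488 (running 24.5605)
Perimeter = 24.5605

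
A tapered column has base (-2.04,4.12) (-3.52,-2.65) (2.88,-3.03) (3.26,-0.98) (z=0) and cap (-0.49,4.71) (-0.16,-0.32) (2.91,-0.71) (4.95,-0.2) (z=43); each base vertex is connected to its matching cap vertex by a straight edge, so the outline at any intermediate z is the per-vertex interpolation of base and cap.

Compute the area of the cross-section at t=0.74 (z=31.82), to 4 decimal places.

Cross-section at t=0.74: each vertex is (1-t)·p0[i] + t·p1[i].
  v1: (1-0.74)·(-2.04,4.12) + 0.74·(-0.49,4.71) = (-0.8930,4.5566)
  v2: (1-0.74)·(-3.52,-2.65) + 0.74·(-0.16,-0.32) = (-1.0336,-0.9258)
  v3: (1-0.74)·(2.88,-3.03) + 0.74·(2.91,-0.71) = (2.9022,-1.3132)
  v4: (1-0.74)·(3.26,-0.98) + 0.74·(4.95,-0.2) = (4.5106,-0.4028)
Shoelace sum Σ(x_i·y_{i+1} − x_{i+1}·y_i):
  i=1: -0.8930·-0.9258 − -1.0336·4.5566 = +5.5364 (running +5.5364)
  i=2: -1.0336·-1.3132 − 2.9022·-0.9258 = +4.0442 (running +9.5806)
  i=3: 2.9022·-0.4028 − 4.5106·-1.3132 = +4.7543 (running +14.3349)
  i=4: 4.5106·4.5566 − -0.8930·-0.4028 = +20.1933 (running +34.5282)
Area = |Σ|/2 = |34.5282|/2 = 17.2641

Area at t=0.74: 17.2641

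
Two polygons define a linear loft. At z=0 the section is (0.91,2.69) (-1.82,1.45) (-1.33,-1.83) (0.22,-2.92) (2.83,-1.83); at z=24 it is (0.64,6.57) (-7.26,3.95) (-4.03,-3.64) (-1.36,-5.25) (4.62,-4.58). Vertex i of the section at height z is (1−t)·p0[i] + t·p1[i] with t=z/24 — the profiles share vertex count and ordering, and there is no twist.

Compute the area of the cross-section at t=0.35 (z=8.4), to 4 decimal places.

Cross-section at t=0.35: each vertex is (1-t)·p0[i] + t·p1[i].
  v1: (1-0.35)·(0.91,2.69) + 0.35·(0.64,6.57) = (0.8155,4.0480)
  v2: (1-0.35)·(-1.82,1.45) + 0.35·(-7.26,3.95) = (-3.7240,2.3250)
  v3: (1-0.35)·(-1.33,-1.83) + 0.35·(-4.03,-3.64) = (-2.2750,-2.4635)
  v4: (1-0.35)·(0.22,-2.92) + 0.35·(-1.36,-5.25) = (-0.3330,-3.7355)
  v5: (1-0.35)·(2.83,-1.83) + 0.35·(4.62,-4.58) = (3.4565,-2.7925)
Shoelace sum Σ(x_i·y_{i+1} − x_{i+1}·y_i):
  i=1: 0.8155·2.3250 − -3.7240·4.0480 = +16.9708 (running +16.9708)
  i=2: -3.7240·-2.4635 − -2.2750·2.3250 = +14.4634 (running +31.4342)
  i=3: -2.2750·-3.7355 − -0.3330·-2.4635 = +7.6779 (running +39.1122)
  i=4: -0.3330·-2.7925 − 3.4565·-3.7355 = +13.8417 (running +52.9538)
  i=5: 3.4565·4.0480 − 0.8155·-2.7925 = +16.2692 (running +69.2230)
Area = |Σ|/2 = |69.2230|/2 = 34.6115

Area at t=0.35: 34.6115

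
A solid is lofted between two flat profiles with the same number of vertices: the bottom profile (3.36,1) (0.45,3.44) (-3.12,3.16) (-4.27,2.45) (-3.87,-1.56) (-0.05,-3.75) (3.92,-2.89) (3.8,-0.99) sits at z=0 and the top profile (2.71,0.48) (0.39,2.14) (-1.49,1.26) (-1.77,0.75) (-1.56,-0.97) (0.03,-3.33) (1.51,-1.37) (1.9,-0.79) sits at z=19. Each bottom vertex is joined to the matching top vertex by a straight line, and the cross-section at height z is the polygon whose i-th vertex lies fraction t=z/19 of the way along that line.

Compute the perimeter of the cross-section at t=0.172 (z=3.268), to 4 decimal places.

Cross-section at t=0.172: each vertex is (1-t)·p0[i] + t·p1[i].
  v1: (1-0.172)·(3.36,1) + 0.172·(2.71,0.48) = (3.2482,0.9106)
  v2: (1-0.172)·(0.45,3.44) + 0.172·(0.39,2.14) = (0.4397,3.2164)
  v3: (1-0.172)·(-3.12,3.16) + 0.172·(-1.49,1.26) = (-2.8396,2.8332)
  v4: (1-0.172)·(-4.27,2.45) + 0.172·(-1.77,0.75) = (-3.8400,2.1576)
  v5: (1-0.172)·(-3.87,-1.56) + 0.172·(-1.56,-0.97) = (-3.4727,-1.4585)
  v6: (1-0.172)·(-0.05,-3.75) + 0.172·(0.03,-3.33) = (-0.0362,-3.6778)
  v7: (1-0.172)·(3.92,-2.89) + 0.172·(1.51,-1.37) = (3.5055,-2.6286)
  v8: (1-0.172)·(3.8,-0.99) + 0.172·(1.9,-0.79) = (3.4732,-0.9556)
Perimeter = Σ |v_{i+1} − v_i|:
  edge 1→2: √(-2.8085² + 2.3058²) = 3.6338 (running 3.6338)
  edge 2→3: √(-3.2793² + -0.3832²) = 3.3016 (running 6.9355)
  edge 3→4: √(-1.0004² + -0.6756²) = 1.2071 (running 8.1426)
  edge 4→5: √(0.3673² + -3.6161²) = 3.6347 (running 11.7773)
  edge 5→6: √(3.4364² + -2.2192²) = 4.0907 (running 15.8681)
  edge 6→7: √(3.5417² + 1.0492²) = 3.6939 (running 19.5619)
  edge 7→8: √(-0.0323² + 1.6730²) = 1.6733 (running 21.2352)
  edge 8→1: √(-0.2250² + 1.8662²) = 1.8797 (running 23.1149)
Perimeter = 23.1149

Perimeter at t=0.172: 23.1149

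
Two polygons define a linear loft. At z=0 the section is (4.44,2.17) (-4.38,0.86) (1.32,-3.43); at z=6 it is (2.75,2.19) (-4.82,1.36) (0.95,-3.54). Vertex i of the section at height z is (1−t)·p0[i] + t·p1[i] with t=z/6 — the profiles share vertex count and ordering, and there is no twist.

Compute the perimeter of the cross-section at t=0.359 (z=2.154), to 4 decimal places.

Perimeter at t=0.359: 21.9717

Cross-section at t=0.359: each vertex is (1-t)·p0[i] + t·p1[i].
  v1: (1-0.359)·(4.44,2.17) + 0.359·(2.75,2.19) = (3.8333,2.1772)
  v2: (1-0.359)·(-4.38,0.86) + 0.359·(-4.82,1.36) = (-4.5380,1.0395)
  v3: (1-0.359)·(1.32,-3.43) + 0.359·(0.95,-3.54) = (1.1872,-3.4695)
Perimeter = Σ |v_{i+1} − v_i|:
  edge 1→2: √(-8.3712² + -1.1377²) = 8.4482 (running 8.4482)
  edge 2→3: √(5.7251² + -4.5090²) = 7.2875 (running 15.7357)
  edge 3→1: √(2.6461² + 5.6467²) = 6.2359 (running 21.9717)
Perimeter = 21.9717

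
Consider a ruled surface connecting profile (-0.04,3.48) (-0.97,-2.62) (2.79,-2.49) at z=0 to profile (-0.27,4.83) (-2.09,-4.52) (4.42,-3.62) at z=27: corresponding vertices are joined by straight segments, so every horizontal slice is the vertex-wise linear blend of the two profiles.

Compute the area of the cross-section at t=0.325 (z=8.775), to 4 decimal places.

Cross-section at t=0.325: each vertex is (1-t)·p0[i] + t·p1[i].
  v1: (1-0.325)·(-0.04,3.48) + 0.325·(-0.27,4.83) = (-0.1148,3.9188)
  v2: (1-0.325)·(-0.97,-2.62) + 0.325·(-2.09,-4.52) = (-1.3340,-3.2375)
  v3: (1-0.325)·(2.79,-2.49) + 0.325·(4.42,-3.62) = (3.3197,-2.8573)
Shoelace sum Σ(x_i·y_{i+1} − x_{i+1}·y_i):
  i=1: -0.1148·-3.2375 − -1.3340·3.9188 = +5.5991 (running +5.5991)
  i=2: -1.3340·-2.8573 − 3.3197·-3.2375 = +14.5593 (running +20.1584)
  i=3: 3.3197·3.9188 − -0.1148·-2.8573 = +12.6814 (running +32.8398)
Area = |Σ|/2 = |32.8398|/2 = 16.4199

Area at t=0.325: 16.4199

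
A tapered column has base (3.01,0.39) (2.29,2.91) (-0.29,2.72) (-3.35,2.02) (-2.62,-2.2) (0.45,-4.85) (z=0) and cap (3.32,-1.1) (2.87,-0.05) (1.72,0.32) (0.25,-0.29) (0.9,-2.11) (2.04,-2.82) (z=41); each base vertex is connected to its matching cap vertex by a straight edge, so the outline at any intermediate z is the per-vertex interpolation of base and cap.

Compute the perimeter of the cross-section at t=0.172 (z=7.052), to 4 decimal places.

Cross-section at t=0.172: each vertex is (1-t)·p0[i] + t·p1[i].
  v1: (1-0.172)·(3.01,0.39) + 0.172·(3.32,-1.1) = (3.0633,0.1337)
  v2: (1-0.172)·(2.29,2.91) + 0.172·(2.87,-0.05) = (2.3898,2.4009)
  v3: (1-0.172)·(-0.29,2.72) + 0.172·(1.72,0.32) = (0.0557,2.3072)
  v4: (1-0.172)·(-3.35,2.02) + 0.172·(0.25,-0.29) = (-2.7308,1.6227)
  v5: (1-0.172)·(-2.62,-2.2) + 0.172·(0.9,-2.11) = (-2.0146,-2.1845)
  v6: (1-0.172)·(0.45,-4.85) + 0.172·(2.04,-2.82) = (0.7235,-4.5008)
Perimeter = Σ |v_{i+1} − v_i|:
  edge 1→2: √(-0.6736² + 2.2672²) = 2.3651 (running 2.3651)
  edge 2→3: √(-2.3340² + -0.0937²) = 2.3359 (running 4.7010)
  edge 3→4: √(-2.7865² + -0.6845²) = 2.8694 (running 7.5704)
  edge 4→5: √(0.7162² + -3.8072²) = 3.8740 (running 11.4444)
  edge 5→6: √(2.7380² + -2.3163²) = 3.5864 (running 15.0308)
  edge 6→1: √(2.3398² + 4.6346²) = 5.1917 (running 20.2225)
Perimeter = 20.2225

Perimeter at t=0.172: 20.2225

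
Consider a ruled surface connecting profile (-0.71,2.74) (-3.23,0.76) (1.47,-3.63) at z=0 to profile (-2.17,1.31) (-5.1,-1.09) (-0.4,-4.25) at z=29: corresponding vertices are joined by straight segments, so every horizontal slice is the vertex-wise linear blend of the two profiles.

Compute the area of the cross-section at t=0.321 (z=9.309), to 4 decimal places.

Cross-section at t=0.321: each vertex is (1-t)·p0[i] + t·p1[i].
  v1: (1-0.321)·(-0.71,2.74) + 0.321·(-2.17,1.31) = (-1.1787,2.2810)
  v2: (1-0.321)·(-3.23,0.76) + 0.321·(-5.1,-1.09) = (-3.8303,0.1662)
  v3: (1-0.321)·(1.47,-3.63) + 0.321·(-0.4,-4.25) = (0.8697,-3.8290)
Shoelace sum Σ(x_i·y_{i+1} − x_{i+1}·y_i):
  i=1: -1.1787·0.1662 − -3.8303·2.2810 = +8.5409 (running +8.5409)
  i=2: -3.8303·-3.8290 − 0.8697·0.1662 = +14.5217 (running +23.0626)
  i=3: 0.8697·2.2810 − -1.1787·-3.8290 = -2.5293 (running +20.5333)
Area = |Σ|/2 = |20.5333|/2 = 10.2666

Area at t=0.321: 10.2666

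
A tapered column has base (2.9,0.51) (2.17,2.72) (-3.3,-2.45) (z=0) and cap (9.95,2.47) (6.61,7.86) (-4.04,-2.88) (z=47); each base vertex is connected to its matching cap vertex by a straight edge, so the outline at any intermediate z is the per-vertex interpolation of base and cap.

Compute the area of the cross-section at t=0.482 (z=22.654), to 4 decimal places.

Cross-section at t=0.482: each vertex is (1-t)·p0[i] + t·p1[i].
  v1: (1-0.482)·(2.9,0.51) + 0.482·(9.95,2.47) = (6.2981,1.4547)
  v2: (1-0.482)·(2.17,2.72) + 0.482·(6.61,7.86) = (4.3101,5.1975)
  v3: (1-0.482)·(-3.3,-2.45) + 0.482·(-4.04,-2.88) = (-3.6567,-2.6573)
Shoelace sum Σ(x_i·y_{i+1} − x_{i+1}·y_i):
  i=1: 6.2981·5.1975 − 4.3101·1.4547 = +26.4643 (running +26.4643)
  i=2: 4.3101·-2.6573 − -3.6567·5.1975 = +7.5525 (running +34.0168)
  i=3: -3.6567·1.4547 − 6.2981·-2.6573 = +11.4162 (running +45.4331)
Area = |Σ|/2 = |45.4331|/2 = 22.7165

Area at t=0.482: 22.7165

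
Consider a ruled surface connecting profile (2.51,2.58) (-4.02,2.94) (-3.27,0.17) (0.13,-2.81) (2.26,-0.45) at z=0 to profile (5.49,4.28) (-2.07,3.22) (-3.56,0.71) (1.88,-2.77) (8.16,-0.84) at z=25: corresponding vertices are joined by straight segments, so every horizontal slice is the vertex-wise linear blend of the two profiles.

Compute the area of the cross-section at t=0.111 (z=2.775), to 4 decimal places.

Area at t=0.111: 27.2936

Cross-section at t=0.111: each vertex is (1-t)·p0[i] + t·p1[i].
  v1: (1-0.111)·(2.51,2.58) + 0.111·(5.49,4.28) = (2.8408,2.7687)
  v2: (1-0.111)·(-4.02,2.94) + 0.111·(-2.07,3.22) = (-3.8035,2.9711)
  v3: (1-0.111)·(-3.27,0.17) + 0.111·(-3.56,0.71) = (-3.3022,0.2299)
  v4: (1-0.111)·(0.13,-2.81) + 0.111·(1.88,-2.77) = (0.3243,-2.8056)
  v5: (1-0.111)·(2.26,-0.45) + 0.111·(8.16,-0.84) = (2.9149,-0.4933)
Shoelace sum Σ(x_i·y_{i+1} − x_{i+1}·y_i):
  i=1: 2.8408·2.9711 − -3.8035·2.7687 = +18.9711 (running +18.9711)
  i=2: -3.8035·0.2299 − -3.3022·2.9711 = +8.9365 (running +27.9076)
  i=3: -3.3022·-2.8056 − 0.3243·0.2299 = +9.1899 (running +37.0975)
  i=4: 0.3243·-0.4933 − 2.9149·-2.8056 = +8.0180 (running +45.1155)
  i=5: 2.9149·2.7687 − 2.8408·-0.4933 = +9.4718 (running +54.5873)
Area = |Σ|/2 = |54.5873|/2 = 27.2936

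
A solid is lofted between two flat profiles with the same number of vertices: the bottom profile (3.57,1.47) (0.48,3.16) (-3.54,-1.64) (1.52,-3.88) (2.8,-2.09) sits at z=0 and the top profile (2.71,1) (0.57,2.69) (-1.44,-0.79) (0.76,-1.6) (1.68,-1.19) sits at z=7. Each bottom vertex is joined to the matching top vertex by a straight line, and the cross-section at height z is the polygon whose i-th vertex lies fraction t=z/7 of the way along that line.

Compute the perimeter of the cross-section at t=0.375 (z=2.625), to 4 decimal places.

Cross-section at t=0.375: each vertex is (1-t)·p0[i] + t·p1[i].
  v1: (1-0.375)·(3.57,1.47) + 0.375·(2.71,1) = (3.2475,1.2937)
  v2: (1-0.375)·(0.48,3.16) + 0.375·(0.57,2.69) = (0.5137,2.9838)
  v3: (1-0.375)·(-3.54,-1.64) + 0.375·(-1.44,-0.79) = (-2.7525,-1.3213)
  v4: (1-0.375)·(1.52,-3.88) + 0.375·(0.76,-1.6) = (1.2350,-3.0250)
  v5: (1-0.375)·(2.8,-2.09) + 0.375·(1.68,-1.19) = (2.3800,-1.7525)
Perimeter = Σ |v_{i+1} − v_i|:
  edge 1→2: √(-2.7337² + 1.6900²) = 3.2140 (running 3.2140)
  edge 2→3: √(-3.2662² + -4.3050²) = 5.4038 (running 8.6178)
  edge 3→4: √(3.9875² + -1.7037²) = 4.3362 (running 12.9540)
  edge 4→5: √(1.1450² + 1.2725²) = 1.7118 (running 14.6658)
  edge 5→1: √(0.8675² + 3.0462²) = 3.1674 (running 17.8332)
Perimeter = 17.8332

Perimeter at t=0.375: 17.8332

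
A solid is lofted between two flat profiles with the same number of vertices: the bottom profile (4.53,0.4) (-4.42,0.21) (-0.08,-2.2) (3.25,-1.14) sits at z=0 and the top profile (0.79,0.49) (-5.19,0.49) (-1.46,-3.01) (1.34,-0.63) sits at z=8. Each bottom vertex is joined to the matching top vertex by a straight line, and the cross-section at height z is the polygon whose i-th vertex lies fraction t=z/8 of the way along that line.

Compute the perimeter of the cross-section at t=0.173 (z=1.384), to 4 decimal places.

Perimeter at t=0.173: 18.6464

Cross-section at t=0.173: each vertex is (1-t)·p0[i] + t·p1[i].
  v1: (1-0.173)·(4.53,0.4) + 0.173·(0.79,0.49) = (3.8830,0.4156)
  v2: (1-0.173)·(-4.42,0.21) + 0.173·(-5.19,0.49) = (-4.5532,0.2584)
  v3: (1-0.173)·(-0.08,-2.2) + 0.173·(-1.46,-3.01) = (-0.3187,-2.3401)
  v4: (1-0.173)·(3.25,-1.14) + 0.173·(1.34,-0.63) = (2.9196,-1.0518)
Perimeter = Σ |v_{i+1} − v_i|:
  edge 1→2: √(-8.4362² + -0.1571²) = 8.4377 (running 8.4377)
  edge 2→3: √(4.2345² + -2.5986²) = 4.9682 (running 13.4059)
  edge 3→4: √(3.2383² + 1.2884²) = 3.4852 (running 16.8911)
  edge 4→1: √(0.9634² + 1.4673²) = 1.7553 (running 18.6464)
Perimeter = 18.6464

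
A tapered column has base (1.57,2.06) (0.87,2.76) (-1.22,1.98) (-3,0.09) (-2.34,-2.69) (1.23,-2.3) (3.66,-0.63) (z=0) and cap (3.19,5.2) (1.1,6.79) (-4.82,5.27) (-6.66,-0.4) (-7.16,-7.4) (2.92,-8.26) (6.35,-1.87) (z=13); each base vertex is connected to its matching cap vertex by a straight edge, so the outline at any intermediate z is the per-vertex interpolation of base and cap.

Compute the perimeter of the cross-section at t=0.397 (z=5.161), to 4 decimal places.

Cross-section at t=0.397: each vertex is (1-t)·p0[i] + t·p1[i].
  v1: (1-0.397)·(1.57,2.06) + 0.397·(3.19,5.2) = (2.2131,3.3066)
  v2: (1-0.397)·(0.87,2.76) + 0.397·(1.1,6.79) = (0.9613,4.3599)
  v3: (1-0.397)·(-1.22,1.98) + 0.397·(-4.82,5.27) = (-2.6492,3.2861)
  v4: (1-0.397)·(-3,0.09) + 0.397·(-6.66,-0.4) = (-4.4530,-0.1045)
  v5: (1-0.397)·(-2.34,-2.69) + 0.397·(-7.16,-7.4) = (-4.2535,-4.5599)
  v6: (1-0.397)·(1.23,-2.3) + 0.397·(2.92,-8.26) = (1.9009,-4.6661)
  v7: (1-0.397)·(3.66,-0.63) + 0.397·(6.35,-1.87) = (4.7279,-1.1223)
Perimeter = Σ |v_{i+1} − v_i|:
  edge 1→2: √(-1.2518² + 1.0533²) = 1.6360 (running 1.6360)
  edge 2→3: √(-3.6105² + -1.0738²) = 3.7668 (running 5.4028)
  edge 3→4: √(-1.8038² + -3.3907²) = 3.8406 (running 9.2434)
  edge 4→5: √(0.1995² + -4.4553²) = 4.4598 (running 13.7032)
  edge 5→6: √(6.1545² + -0.1062²) = 6.1554 (running 19.8586)
  edge 6→7: √(2.8270² + 3.5438²) = 4.5333 (running 24.3919)
  edge 7→1: √(-2.5148² + 4.4289²) = 5.0930 (running 29.4850)
Perimeter = 29.4850

Perimeter at t=0.397: 29.4850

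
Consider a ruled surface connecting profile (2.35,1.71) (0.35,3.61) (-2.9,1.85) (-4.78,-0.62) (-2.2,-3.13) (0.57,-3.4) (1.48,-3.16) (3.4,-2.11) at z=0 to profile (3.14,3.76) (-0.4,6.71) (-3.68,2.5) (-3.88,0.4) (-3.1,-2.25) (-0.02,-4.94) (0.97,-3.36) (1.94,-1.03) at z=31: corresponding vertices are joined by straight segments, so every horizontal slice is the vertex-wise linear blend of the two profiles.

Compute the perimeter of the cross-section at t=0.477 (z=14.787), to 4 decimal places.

Perimeter at t=0.477: 24.6962

Cross-section at t=0.477: each vertex is (1-t)·p0[i] + t·p1[i].
  v1: (1-0.477)·(2.35,1.71) + 0.477·(3.14,3.76) = (2.7268,2.6879)
  v2: (1-0.477)·(0.35,3.61) + 0.477·(-0.4,6.71) = (-0.0078,5.0887)
  v3: (1-0.477)·(-2.9,1.85) + 0.477·(-3.68,2.5) = (-3.2721,2.1601)
  v4: (1-0.477)·(-4.78,-0.62) + 0.477·(-3.88,0.4) = (-4.3507,-0.1335)
  v5: (1-0.477)·(-2.2,-3.13) + 0.477·(-3.1,-2.25) = (-2.6293,-2.7102)
  v6: (1-0.477)·(0.57,-3.4) + 0.477·(-0.02,-4.94) = (0.2886,-4.1346)
  v7: (1-0.477)·(1.48,-3.16) + 0.477·(0.97,-3.36) = (1.2367,-3.2554)
  v8: (1-0.477)·(3.4,-2.11) + 0.477·(1.94,-1.03) = (2.7036,-1.5948)
Perimeter = Σ |v_{i+1} − v_i|:
  edge 1→2: √(-2.7346² + 2.4008²) = 3.6390 (running 3.6390)
  edge 2→3: √(-3.2643² + -2.9286²) = 4.3855 (running 8.0245)
  edge 3→4: √(-1.0786² + -2.2935²) = 2.5345 (running 10.5590)
  edge 4→5: √(1.7214² + -2.5768²) = 3.0989 (running 13.6578)
  edge 5→6: √(2.9179² + -1.4243²) = 3.2470 (running 16.9048)
  edge 6→7: √(0.9482² + 0.8792²) = 1.2930 (running 18.1978)
  edge 7→8: √(1.4668² + 1.6606²) = 2.2157 (running 20.4135)
  edge 8→1: √(0.0232² + 4.2827²) = 4.2828 (running 24.6962)
Perimeter = 24.6962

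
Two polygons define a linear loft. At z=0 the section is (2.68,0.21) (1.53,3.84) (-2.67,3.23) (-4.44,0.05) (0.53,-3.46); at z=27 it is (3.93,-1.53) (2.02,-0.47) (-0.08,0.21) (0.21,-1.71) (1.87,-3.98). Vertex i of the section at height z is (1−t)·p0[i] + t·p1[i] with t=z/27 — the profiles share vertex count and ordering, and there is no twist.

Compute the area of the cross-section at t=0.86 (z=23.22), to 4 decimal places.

Cross-section at t=0.86: each vertex is (1-t)·p0[i] + t·p1[i].
  v1: (1-0.86)·(2.68,0.21) + 0.86·(3.93,-1.53) = (3.7550,-1.2864)
  v2: (1-0.86)·(1.53,3.84) + 0.86·(2.02,-0.47) = (1.9514,0.1334)
  v3: (1-0.86)·(-2.67,3.23) + 0.86·(-0.08,0.21) = (-0.4426,0.6328)
  v4: (1-0.86)·(-4.44,0.05) + 0.86·(0.21,-1.71) = (-0.4410,-1.4636)
  v5: (1-0.86)·(0.53,-3.46) + 0.86·(1.87,-3.98) = (1.6824,-3.9072)
Shoelace sum Σ(x_i·y_{i+1} − x_{i+1}·y_i):
  i=1: 3.7550·0.1334 − 1.9514·-1.2864 = +3.0112 (running +3.0112)
  i=2: 1.9514·0.6328 − -0.4426·0.1334 = +1.2939 (running +4.3051)
  i=3: -0.4426·-1.4636 − -0.4410·0.6328 = +0.9269 (running +5.2319)
  i=4: -0.4410·-3.9072 − 1.6824·-1.4636 = +4.1854 (running +9.4174)
  i=5: 1.6824·-1.2864 − 3.7550·-3.9072 = +12.5073 (running +21.9247)
Area = |Σ|/2 = |21.9247|/2 = 10.9623

Area at t=0.86: 10.9623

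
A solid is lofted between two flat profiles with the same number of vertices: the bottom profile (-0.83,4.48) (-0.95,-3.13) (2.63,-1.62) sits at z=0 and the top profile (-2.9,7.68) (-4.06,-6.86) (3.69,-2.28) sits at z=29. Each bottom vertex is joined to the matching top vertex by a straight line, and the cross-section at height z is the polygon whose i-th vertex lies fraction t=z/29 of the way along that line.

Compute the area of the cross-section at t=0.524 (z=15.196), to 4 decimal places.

Area at t=0.524: 31.3667

Cross-section at t=0.524: each vertex is (1-t)·p0[i] + t·p1[i].
  v1: (1-0.524)·(-0.83,4.48) + 0.524·(-2.9,7.68) = (-1.9147,6.1568)
  v2: (1-0.524)·(-0.95,-3.13) + 0.524·(-4.06,-6.86) = (-2.5796,-5.0845)
  v3: (1-0.524)·(2.63,-1.62) + 0.524·(3.69,-2.28) = (3.1854,-1.9658)
Shoelace sum Σ(x_i·y_{i+1} − x_{i+1}·y_i):
  i=1: -1.9147·-5.0845 − -2.5796·6.1568 = +25.6176 (running +25.6176)
  i=2: -2.5796·-1.9658 − 3.1854·-5.0845 = +21.2676 (running +46.8851)
  i=3: 3.1854·6.1568 − -1.9147·-1.9658 = +15.8482 (running +62.7333)
Area = |Σ|/2 = |62.7333|/2 = 31.3667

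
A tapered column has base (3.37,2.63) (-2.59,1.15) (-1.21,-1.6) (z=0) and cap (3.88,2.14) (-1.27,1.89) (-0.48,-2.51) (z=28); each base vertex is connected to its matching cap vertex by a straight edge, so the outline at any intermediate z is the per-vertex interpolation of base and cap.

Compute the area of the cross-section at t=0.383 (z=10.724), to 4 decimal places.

Area at t=0.383: 10.1358

Cross-section at t=0.383: each vertex is (1-t)·p0[i] + t·p1[i].
  v1: (1-0.383)·(3.37,2.63) + 0.383·(3.88,2.14) = (3.5653,2.4423)
  v2: (1-0.383)·(-2.59,1.15) + 0.383·(-1.27,1.89) = (-2.0844,1.4334)
  v3: (1-0.383)·(-1.21,-1.6) + 0.383·(-0.48,-2.51) = (-0.9304,-1.9485)
Shoelace sum Σ(x_i·y_{i+1} − x_{i+1}·y_i):
  i=1: 3.5653·1.4334 − -2.0844·2.4423 = +10.2015 (running +10.2015)
  i=2: -2.0844·-1.9485 − -0.9304·1.4334 = +5.3953 (running +15.5968)
  i=3: -0.9304·2.4423 − 3.5653·-1.9485 = +4.6748 (running +20.2716)
Area = |Σ|/2 = |20.2716|/2 = 10.1358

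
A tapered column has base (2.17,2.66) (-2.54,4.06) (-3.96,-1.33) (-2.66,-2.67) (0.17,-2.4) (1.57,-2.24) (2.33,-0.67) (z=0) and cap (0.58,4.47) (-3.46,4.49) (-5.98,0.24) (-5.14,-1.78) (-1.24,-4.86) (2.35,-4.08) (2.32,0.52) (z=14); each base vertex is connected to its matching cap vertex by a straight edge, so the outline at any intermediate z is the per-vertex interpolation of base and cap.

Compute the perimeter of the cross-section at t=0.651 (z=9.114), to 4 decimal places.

Cross-section at t=0.651: each vertex is (1-t)·p0[i] + t·p1[i].
  v1: (1-0.651)·(2.17,2.66) + 0.651·(0.58,4.47) = (1.1349,3.8383)
  v2: (1-0.651)·(-2.54,4.06) + 0.651·(-3.46,4.49) = (-3.1389,4.3399)
  v3: (1-0.651)·(-3.96,-1.33) + 0.651·(-5.98,0.24) = (-5.2750,-0.3079)
  v4: (1-0.651)·(-2.66,-2.67) + 0.651·(-5.14,-1.78) = (-4.2745,-2.0906)
  v5: (1-0.651)·(0.17,-2.4) + 0.651·(-1.24,-4.86) = (-0.7479,-4.0015)
  v6: (1-0.651)·(1.57,-2.24) + 0.651·(2.35,-4.08) = (2.0778,-3.4378)
  v7: (1-0.651)·(2.33,-0.67) + 0.651·(2.32,0.52) = (2.3235,0.1047)
Perimeter = Σ |v_{i+1} − v_i|:
  edge 1→2: √(-4.2738² + 0.5016²) = 4.3032 (running 4.3032)
  edge 2→3: √(-2.1361² + -4.6479²) = 5.1152 (running 9.4184)
  edge 3→4: √(1.0005² + -1.7827²) = 2.0443 (running 11.4627)
  edge 4→5: √(3.5266² + -1.9108²) = 4.0110 (running 15.4736)
  edge 5→6: √(2.8257² + 0.5636²) = 2.8814 (running 18.3550)
  edge 6→7: √(0.2457² + 3.5425²) = 3.5510 (running 21.9060)
  edge 7→1: √(-1.1886² + 3.7336²) = 3.9182 (running 25.8243)
Perimeter = 25.8243

Perimeter at t=0.651: 25.8243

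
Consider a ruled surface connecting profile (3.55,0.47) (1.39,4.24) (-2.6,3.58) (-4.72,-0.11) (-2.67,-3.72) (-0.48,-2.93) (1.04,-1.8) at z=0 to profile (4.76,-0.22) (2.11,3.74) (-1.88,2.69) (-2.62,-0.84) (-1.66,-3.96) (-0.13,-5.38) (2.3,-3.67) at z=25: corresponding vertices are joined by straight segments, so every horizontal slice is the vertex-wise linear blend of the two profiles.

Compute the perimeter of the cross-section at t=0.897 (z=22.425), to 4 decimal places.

Perimeter at t=0.897: 24.8340

Cross-section at t=0.897: each vertex is (1-t)·p0[i] + t·p1[i].
  v1: (1-0.897)·(3.55,0.47) + 0.897·(4.76,-0.22) = (4.6354,-0.1489)
  v2: (1-0.897)·(1.39,4.24) + 0.897·(2.11,3.74) = (2.0358,3.7915)
  v3: (1-0.897)·(-2.6,3.58) + 0.897·(-1.88,2.69) = (-1.9542,2.7817)
  v4: (1-0.897)·(-4.72,-0.11) + 0.897·(-2.62,-0.84) = (-2.8363,-0.7648)
  v5: (1-0.897)·(-2.67,-3.72) + 0.897·(-1.66,-3.96) = (-1.7640,-3.9353)
  v6: (1-0.897)·(-0.48,-2.93) + 0.897·(-0.13,-5.38) = (-0.1661,-5.1276)
  v7: (1-0.897)·(1.04,-1.8) + 0.897·(2.3,-3.67) = (2.1702,-3.4774)
Perimeter = Σ |v_{i+1} − v_i|:
  edge 1→2: √(-2.5995² + 3.9404²) = 4.7207 (running 4.7207)
  edge 2→3: √(-3.9900² + -1.0098²) = 4.1158 (running 8.8365)
  edge 3→4: √(-0.8821² + -3.5465²) = 3.6545 (running 12.4910)
  edge 4→5: √(1.0723² + -3.1705²) = 3.3469 (running 15.8379)
  edge 5→6: √(1.5980² + -1.1924²) = 1.9938 (running 17.8317)
  edge 6→7: √(2.3363² + 1.6503²) = 2.8603 (running 20.6920)
  edge 7→1: √(2.4651² + 3.3285²) = 4.1419 (running 24.8340)
Perimeter = 24.8340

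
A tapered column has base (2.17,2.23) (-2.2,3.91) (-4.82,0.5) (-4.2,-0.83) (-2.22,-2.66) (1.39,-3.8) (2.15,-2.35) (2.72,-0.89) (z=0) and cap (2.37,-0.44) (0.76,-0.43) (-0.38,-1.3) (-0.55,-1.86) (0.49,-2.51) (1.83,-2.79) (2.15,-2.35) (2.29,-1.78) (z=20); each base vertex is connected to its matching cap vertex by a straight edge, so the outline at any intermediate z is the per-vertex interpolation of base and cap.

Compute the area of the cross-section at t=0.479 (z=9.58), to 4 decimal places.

Cross-section at t=0.479: each vertex is (1-t)·p0[i] + t·p1[i].
  v1: (1-0.479)·(2.17,2.23) + 0.479·(2.37,-0.44) = (2.2658,0.9511)
  v2: (1-0.479)·(-2.2,3.91) + 0.479·(0.76,-0.43) = (-0.7822,1.8311)
  v3: (1-0.479)·(-4.82,0.5) + 0.479·(-0.38,-1.3) = (-2.6932,-0.3622)
  v4: (1-0.479)·(-4.2,-0.83) + 0.479·(-0.55,-1.86) = (-2.4517,-1.3234)
  v5: (1-0.479)·(-2.22,-2.66) + 0.479·(0.49,-2.51) = (-0.9219,-2.5881)
  v6: (1-0.479)·(1.39,-3.8) + 0.479·(1.83,-2.79) = (1.6008,-3.3162)
  v7: (1-0.479)·(2.15,-2.35) + 0.479·(2.15,-2.35) = (2.1500,-2.3500)
  v8: (1-0.479)·(2.72,-0.89) + 0.479·(2.29,-1.78) = (2.5140,-1.3163)
Shoelace sum Σ(x_i·y_{i+1} − x_{i+1}·y_i):
  i=1: 2.2658·1.8311 − -0.7822·0.9511 = +4.8929 (running +4.8929)
  i=2: -0.7822·-0.3622 − -2.6932·1.8311 = +5.2150 (running +10.1079)
  i=3: -2.6932·-1.3234 − -2.4517·-0.3622 = +2.6762 (running +12.7840)
  i=4: -2.4517·-2.5881 − -0.9219·-1.3234 = +5.1252 (running +17.9093)
  i=5: -0.9219·-3.3162 − 1.6008·-2.5881 = +7.2003 (running +25.1095)
  i=6: 1.6008·-2.3500 − 2.1500·-3.3162 = +3.3681 (running +28.4776)
  i=7: 2.1500·-1.3163 − 2.5140·-2.3500 = +3.0779 (running +31.5555)
  i=8: 2.5140·0.9511 − 2.2658·-1.3163 = +5.3735 (running +36.9290)
Area = |Σ|/2 = |36.9290|/2 = 18.4645

Area at t=0.479: 18.4645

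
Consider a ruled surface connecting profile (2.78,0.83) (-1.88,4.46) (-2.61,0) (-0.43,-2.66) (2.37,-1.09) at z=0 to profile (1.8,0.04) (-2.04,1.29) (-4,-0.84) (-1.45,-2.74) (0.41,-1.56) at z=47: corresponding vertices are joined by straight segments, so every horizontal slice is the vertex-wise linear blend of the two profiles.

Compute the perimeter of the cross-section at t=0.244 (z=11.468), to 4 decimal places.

Perimeter at t=0.244: 17.7030

Cross-section at t=0.244: each vertex is (1-t)·p0[i] + t·p1[i].
  v1: (1-0.244)·(2.78,0.83) + 0.244·(1.8,0.04) = (2.5409,0.6372)
  v2: (1-0.244)·(-1.88,4.46) + 0.244·(-2.04,1.29) = (-1.9190,3.6865)
  v3: (1-0.244)·(-2.61,0) + 0.244·(-4,-0.84) = (-2.9492,-0.2050)
  v4: (1-0.244)·(-0.43,-2.66) + 0.244·(-1.45,-2.74) = (-0.6789,-2.6795)
  v5: (1-0.244)·(2.37,-1.09) + 0.244·(0.41,-1.56) = (1.8918,-1.2047)
Perimeter = Σ |v_{i+1} − v_i|:
  edge 1→2: √(-4.4599² + 3.0493²) = 5.4027 (running 5.4027)
  edge 2→3: √(-1.0301² + -3.8915²) = 4.0255 (running 9.4282)
  edge 3→4: √(2.2703² + -2.4746²) = 3.3582 (running 12.7864)
  edge 4→5: √(2.5706² + 1.4748²) = 2.9637 (running 15.7501)
  edge 5→1: √(0.6491² + 1.8419²) = 1.9530 (running 17.7030)
Perimeter = 17.7030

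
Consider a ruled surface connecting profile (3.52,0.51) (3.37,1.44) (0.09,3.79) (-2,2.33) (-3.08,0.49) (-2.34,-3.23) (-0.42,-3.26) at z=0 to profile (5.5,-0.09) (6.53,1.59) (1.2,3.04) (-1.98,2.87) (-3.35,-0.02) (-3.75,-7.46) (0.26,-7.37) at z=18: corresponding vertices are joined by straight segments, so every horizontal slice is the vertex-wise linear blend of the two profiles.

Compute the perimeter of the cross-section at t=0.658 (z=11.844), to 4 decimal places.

Cross-section at t=0.658: each vertex is (1-t)·p0[i] + t·p1[i].
  v1: (1-0.658)·(3.52,0.51) + 0.658·(5.5,-0.09) = (4.8228,0.1152)
  v2: (1-0.658)·(3.37,1.44) + 0.658·(6.53,1.59) = (5.4493,1.5387)
  v3: (1-0.658)·(0.09,3.79) + 0.658·(1.2,3.04) = (0.8204,3.2965)
  v4: (1-0.658)·(-2,2.33) + 0.658·(-1.98,2.87) = (-1.9868,2.6853)
  v5: (1-0.658)·(-3.08,0.49) + 0.658·(-3.35,-0.02) = (-3.2577,0.1544)
  v6: (1-0.658)·(-2.34,-3.23) + 0.658·(-3.75,-7.46) = (-3.2678,-6.0133)
  v7: (1-0.658)·(-0.42,-3.26) + 0.658·(0.26,-7.37) = (0.0274,-5.9644)
Perimeter = Σ |v_{i+1} − v_i|:
  edge 1→2: √(0.6264² + 1.4235²) = 1.5552 (running 1.5552)
  edge 2→3: √(-4.6289² + 1.7578²) = 4.9514 (running 6.5067)
  edge 3→4: √(-2.8072² + -0.6112²) = 2.8730 (running 9.3796)
  edge 4→5: √(-1.2708² + -2.5309²) = 2.8320 (running 12.2117)
  edge 5→6: √(-0.0101² + -6.1678²) = 6.1678 (running 18.3795)
  edge 6→7: √(3.2952² + 0.0490²) = 3.2956 (running 21.6750)
  edge 7→1: √(4.7954² + 6.0796²) = 7.7432 (running 29.4182)
Perimeter = 29.4182

Perimeter at t=0.658: 29.4182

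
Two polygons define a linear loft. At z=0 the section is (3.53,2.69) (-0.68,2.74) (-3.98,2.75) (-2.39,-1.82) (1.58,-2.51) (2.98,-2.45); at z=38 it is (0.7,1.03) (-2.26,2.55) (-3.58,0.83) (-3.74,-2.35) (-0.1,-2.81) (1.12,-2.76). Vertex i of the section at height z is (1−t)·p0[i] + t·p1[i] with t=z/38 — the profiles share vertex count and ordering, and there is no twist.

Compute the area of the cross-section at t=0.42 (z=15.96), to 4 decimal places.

Area at t=0.42: 26.7563

Cross-section at t=0.42: each vertex is (1-t)·p0[i] + t·p1[i].
  v1: (1-0.42)·(3.53,2.69) + 0.42·(0.7,1.03) = (2.3414,1.9928)
  v2: (1-0.42)·(-0.68,2.74) + 0.42·(-2.26,2.55) = (-1.3436,2.6602)
  v3: (1-0.42)·(-3.98,2.75) + 0.42·(-3.58,0.83) = (-3.8120,1.9436)
  v4: (1-0.42)·(-2.39,-1.82) + 0.42·(-3.74,-2.35) = (-2.9570,-2.0426)
  v5: (1-0.42)·(1.58,-2.51) + 0.42·(-0.1,-2.81) = (0.8744,-2.6360)
  v6: (1-0.42)·(2.98,-2.45) + 0.42·(1.12,-2.76) = (2.1988,-2.5802)
Shoelace sum Σ(x_i·y_{i+1} − x_{i+1}·y_i):
  i=1: 2.3414·2.6602 − -1.3436·1.9928 = +8.9061 (running +8.9061)
  i=2: -1.3436·1.9436 − -3.8120·2.6602 = +7.5293 (running +16.4354)
  i=3: -3.8120·-2.0426 − -2.9570·1.9436 = +13.5336 (running +29.9690)
  i=4: -2.9570·-2.6360 − 0.8744·-2.0426 = +9.5807 (running +39.5497)
  i=5: 0.8744·-2.5802 − 2.1988·-2.6360 = +3.5399 (running +43.0896)
  i=6: 2.1988·1.9928 − 2.3414·-2.5802 = +10.4230 (running +53.5127)
Area = |Σ|/2 = |53.5127|/2 = 26.7563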